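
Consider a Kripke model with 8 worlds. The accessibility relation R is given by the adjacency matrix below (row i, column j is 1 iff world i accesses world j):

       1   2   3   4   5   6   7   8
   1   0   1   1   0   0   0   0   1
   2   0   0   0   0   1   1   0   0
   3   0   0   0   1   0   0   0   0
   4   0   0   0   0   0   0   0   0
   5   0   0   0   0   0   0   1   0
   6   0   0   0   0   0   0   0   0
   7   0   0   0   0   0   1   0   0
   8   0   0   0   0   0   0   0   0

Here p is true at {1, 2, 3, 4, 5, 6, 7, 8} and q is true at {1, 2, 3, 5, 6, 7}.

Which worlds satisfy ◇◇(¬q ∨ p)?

1: successors {2, 3, 8}; ◇(¬q ∨ p) there: 2:T, 3:T, 8:F. ✓
2: successors {5, 6}; ◇(¬q ∨ p) there: 5:T, 6:F. ✓
3: successors {4}; ◇(¬q ∨ p) there: 4:F. ✗
4: no successors, so ◇◇(¬q ∨ p) fails. ✗
5: successors {7}; ◇(¬q ∨ p) there: 7:T. ✓
6: no successors, so ◇◇(¬q ∨ p) fails. ✗
7: successors {6}; ◇(¬q ∨ p) there: 6:F. ✗
8: no successors, so ◇◇(¬q ∨ p) fails. ✗

{1, 2, 5}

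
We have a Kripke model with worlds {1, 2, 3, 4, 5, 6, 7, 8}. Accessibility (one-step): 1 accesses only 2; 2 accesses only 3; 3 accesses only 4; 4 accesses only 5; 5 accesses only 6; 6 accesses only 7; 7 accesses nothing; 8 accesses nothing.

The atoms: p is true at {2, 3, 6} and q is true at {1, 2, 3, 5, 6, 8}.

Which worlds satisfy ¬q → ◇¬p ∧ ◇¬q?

{1, 2, 3, 5, 6, 8}

1: ¬q is F, ◇¬p ∧ ◇¬q is F. ✓
2: ¬q is F, ◇¬p ∧ ◇¬q is F. ✓
3: ¬q is F, ◇¬p ∧ ◇¬q is T. ✓
4: ¬q is T, ◇¬p ∧ ◇¬q is F. ✗
5: ¬q is F, ◇¬p ∧ ◇¬q is F. ✓
6: ¬q is F, ◇¬p ∧ ◇¬q is T. ✓
7: ¬q is T, ◇¬p ∧ ◇¬q is F. ✗
8: ¬q is F, ◇¬p ∧ ◇¬q is F. ✓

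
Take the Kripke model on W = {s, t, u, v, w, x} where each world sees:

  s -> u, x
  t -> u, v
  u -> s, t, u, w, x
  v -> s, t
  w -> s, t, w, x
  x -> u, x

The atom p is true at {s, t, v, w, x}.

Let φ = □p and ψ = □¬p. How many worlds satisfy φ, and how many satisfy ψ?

For □p:
s: successors {u, x}; p there: u:F, x:T. ✗
t: successors {u, v}; p there: u:F, v:T. ✗
u: successors {s, t, u, w, x}; p there: s:T, t:T, u:F, w:T, x:T. ✗
v: successors {s, t}; p there: s:T, t:T. ✓
w: successors {s, t, w, x}; p there: s:T, t:T, w:T, x:T. ✓
x: successors {u, x}; p there: u:F, x:T. ✗
— 2 worlds.
For □¬p:
s: successors {u, x}; ¬p there: u:T, x:F. ✗
t: successors {u, v}; ¬p there: u:T, v:F. ✗
u: successors {s, t, u, w, x}; ¬p there: s:F, t:F, u:T, w:F, x:F. ✗
v: successors {s, t}; ¬p there: s:F, t:F. ✗
w: successors {s, t, w, x}; ¬p there: s:F, t:F, w:F, x:F. ✗
x: successors {u, x}; ¬p there: u:T, x:F. ✗
— 0 worlds.

2 and 0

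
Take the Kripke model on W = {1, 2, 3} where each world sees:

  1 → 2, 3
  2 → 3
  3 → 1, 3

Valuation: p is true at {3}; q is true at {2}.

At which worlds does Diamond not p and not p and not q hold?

{1}

1: Diamond not p is T, not p and not q is T. ✓
2: Diamond not p is F, not p and not q is F. ✗
3: Diamond not p is T, not p and not q is F. ✗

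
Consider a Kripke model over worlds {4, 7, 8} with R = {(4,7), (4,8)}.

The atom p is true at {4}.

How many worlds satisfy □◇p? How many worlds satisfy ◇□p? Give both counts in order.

2 and 1

For □◇p:
4: successors {7, 8}; ◇p there: 7:F, 8:F. ✗
7: no successors, so □◇p holds vacuously. ✓
8: no successors, so □◇p holds vacuously. ✓
— 2 worlds.
For ◇□p:
4: successors {7, 8}; □p there: 7:T, 8:T. ✓
7: no successors, so ◇□p fails. ✗
8: no successors, so ◇□p fails. ✗
— 1 world.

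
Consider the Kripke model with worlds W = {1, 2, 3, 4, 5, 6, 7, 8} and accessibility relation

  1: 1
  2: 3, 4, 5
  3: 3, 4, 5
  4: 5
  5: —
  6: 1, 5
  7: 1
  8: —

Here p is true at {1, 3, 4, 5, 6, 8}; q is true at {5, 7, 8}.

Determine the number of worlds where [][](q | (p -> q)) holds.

1: successors {1}; [](q | (p -> q)) there: 1:F. ✗
2: successors {3, 4, 5}; [](q | (p -> q)) there: 3:F, 4:T, 5:T. ✗
3: successors {3, 4, 5}; [](q | (p -> q)) there: 3:F, 4:T, 5:T. ✗
4: successors {5}; [](q | (p -> q)) there: 5:T. ✓
5: no successors, so [][](q | (p -> q)) holds vacuously. ✓
6: successors {1, 5}; [](q | (p -> q)) there: 1:F, 5:T. ✗
7: successors {1}; [](q | (p -> q)) there: 1:F. ✗
8: no successors, so [][](q | (p -> q)) holds vacuously. ✓
Satisfying worlds: {4, 5, 8}.

3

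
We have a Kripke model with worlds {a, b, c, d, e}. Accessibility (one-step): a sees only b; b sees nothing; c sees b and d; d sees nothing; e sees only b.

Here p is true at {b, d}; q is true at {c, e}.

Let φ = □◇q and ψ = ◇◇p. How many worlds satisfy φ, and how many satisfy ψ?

2 and 0

For □◇q:
a: successors {b}; ◇q there: b:F. ✗
b: no successors, so □◇q holds vacuously. ✓
c: successors {b, d}; ◇q there: b:F, d:F. ✗
d: no successors, so □◇q holds vacuously. ✓
e: successors {b}; ◇q there: b:F. ✗
— 2 worlds.
For ◇◇p:
a: successors {b}; ◇p there: b:F. ✗
b: no successors, so ◇◇p fails. ✗
c: successors {b, d}; ◇p there: b:F, d:F. ✗
d: no successors, so ◇◇p fails. ✗
e: successors {b}; ◇p there: b:F. ✗
— 0 worlds.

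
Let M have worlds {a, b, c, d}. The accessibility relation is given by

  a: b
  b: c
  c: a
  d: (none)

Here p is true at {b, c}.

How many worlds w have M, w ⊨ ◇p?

a: successors {b}; p there: b:T. ✓
b: successors {c}; p there: c:T. ✓
c: successors {a}; p there: a:F. ✗
d: no successors, so ◇p fails. ✗
Satisfying worlds: {a, b}.

2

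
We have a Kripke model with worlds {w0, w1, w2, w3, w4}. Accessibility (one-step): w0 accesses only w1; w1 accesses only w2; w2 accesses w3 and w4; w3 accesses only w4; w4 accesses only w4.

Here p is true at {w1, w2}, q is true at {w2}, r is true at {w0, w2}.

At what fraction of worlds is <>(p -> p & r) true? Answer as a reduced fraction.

4/5

w0: successors {w1}; p -> p & r there: w1:F. ✗
w1: successors {w2}; p -> p & r there: w2:T. ✓
w2: successors {w3, w4}; p -> p & r there: w3:T, w4:T. ✓
w3: successors {w4}; p -> p & r there: w4:T. ✓
w4: successors {w4}; p -> p & r there: w4:T. ✓
That's 4 of 5 worlds, so 4/5.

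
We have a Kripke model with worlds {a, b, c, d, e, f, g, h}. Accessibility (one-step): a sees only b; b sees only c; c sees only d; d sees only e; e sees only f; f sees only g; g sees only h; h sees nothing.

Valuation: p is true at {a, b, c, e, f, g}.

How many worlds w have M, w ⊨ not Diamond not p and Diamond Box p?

3

a: not Diamond not p is T, Diamond Box p is T. ✓
b: not Diamond not p is T, Diamond Box p is F. ✗
c: not Diamond not p is F, Diamond Box p is T. ✗
d: not Diamond not p is T, Diamond Box p is T. ✓
e: not Diamond not p is T, Diamond Box p is T. ✓
f: not Diamond not p is T, Diamond Box p is F. ✗
g: not Diamond not p is F, Diamond Box p is T. ✗
h: not Diamond not p is T, Diamond Box p is F. ✗
Satisfying worlds: {a, d, e}.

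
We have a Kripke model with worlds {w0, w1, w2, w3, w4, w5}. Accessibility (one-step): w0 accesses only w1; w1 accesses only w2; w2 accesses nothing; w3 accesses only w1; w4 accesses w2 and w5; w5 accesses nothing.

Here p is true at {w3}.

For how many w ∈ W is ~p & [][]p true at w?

w0: ~p is T, [][]p is F. ✗
w1: ~p is T, [][]p is T. ✓
w2: ~p is T, [][]p is T. ✓
w3: ~p is F, [][]p is F. ✗
w4: ~p is T, [][]p is T. ✓
w5: ~p is T, [][]p is T. ✓
Satisfying worlds: {w1, w2, w4, w5}.

4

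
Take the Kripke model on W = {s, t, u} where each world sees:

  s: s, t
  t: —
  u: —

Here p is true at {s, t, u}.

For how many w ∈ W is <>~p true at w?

s: successors {s, t}; ~p there: s:F, t:F. ✗
t: no successors, so <>~p fails. ✗
u: no successors, so <>~p fails. ✗
Satisfying worlds: ∅.

0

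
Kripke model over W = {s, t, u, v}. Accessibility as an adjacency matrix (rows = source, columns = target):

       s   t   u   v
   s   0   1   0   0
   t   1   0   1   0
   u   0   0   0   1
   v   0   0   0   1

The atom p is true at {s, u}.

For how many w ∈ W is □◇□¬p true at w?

3

s: successors {t}; ◇□¬p there: t:T. ✓
t: successors {s, u}; ◇□¬p there: s:F, u:T. ✗
u: successors {v}; ◇□¬p there: v:T. ✓
v: successors {v}; ◇□¬p there: v:T. ✓
Satisfying worlds: {s, u, v}.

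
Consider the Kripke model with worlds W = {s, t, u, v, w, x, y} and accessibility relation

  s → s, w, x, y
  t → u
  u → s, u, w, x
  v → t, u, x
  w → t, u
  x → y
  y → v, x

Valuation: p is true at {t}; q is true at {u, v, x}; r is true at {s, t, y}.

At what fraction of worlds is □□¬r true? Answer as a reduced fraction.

1/7

s: successors {s, w, x, y}; □¬r there: s:F, w:F, x:F, y:T. ✗
t: successors {u}; □¬r there: u:F. ✗
u: successors {s, u, w, x}; □¬r there: s:F, u:F, w:F, x:F. ✗
v: successors {t, u, x}; □¬r there: t:T, u:F, x:F. ✗
w: successors {t, u}; □¬r there: t:T, u:F. ✗
x: successors {y}; □¬r there: y:T. ✓
y: successors {v, x}; □¬r there: v:F, x:F. ✗
That's 1 of 7 worlds, so 1/7.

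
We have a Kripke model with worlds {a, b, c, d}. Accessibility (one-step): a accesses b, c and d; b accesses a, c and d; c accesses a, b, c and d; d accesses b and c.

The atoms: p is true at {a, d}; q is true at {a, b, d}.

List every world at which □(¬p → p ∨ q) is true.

a: successors {b, c, d}; ¬p → p ∨ q there: b:T, c:F, d:T. ✗
b: successors {a, c, d}; ¬p → p ∨ q there: a:T, c:F, d:T. ✗
c: successors {a, b, c, d}; ¬p → p ∨ q there: a:T, b:T, c:F, d:T. ✗
d: successors {b, c}; ¬p → p ∨ q there: b:T, c:F. ✗

∅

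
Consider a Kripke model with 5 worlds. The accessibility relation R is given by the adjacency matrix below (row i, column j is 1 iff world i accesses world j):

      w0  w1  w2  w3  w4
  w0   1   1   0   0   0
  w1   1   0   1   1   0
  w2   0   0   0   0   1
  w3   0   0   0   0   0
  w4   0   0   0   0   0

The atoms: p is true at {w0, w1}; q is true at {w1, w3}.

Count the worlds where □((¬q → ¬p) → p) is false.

w0: successors {w0, w1}; (¬q → ¬p) → p there: w0:T, w1:T. ✓
w1: successors {w0, w2, w3}; (¬q → ¬p) → p there: w0:T, w2:F, w3:F. ✗
w2: successors {w4}; (¬q → ¬p) → p there: w4:F. ✗
w3: no successors, so □((¬q → ¬p) → p) holds vacuously. ✓
w4: no successors, so □((¬q → ¬p) → p) holds vacuously. ✓
Satisfying worlds: {w0, w3, w4}.
So □((¬q → ¬p) → p) fails at the other 2 worlds.

2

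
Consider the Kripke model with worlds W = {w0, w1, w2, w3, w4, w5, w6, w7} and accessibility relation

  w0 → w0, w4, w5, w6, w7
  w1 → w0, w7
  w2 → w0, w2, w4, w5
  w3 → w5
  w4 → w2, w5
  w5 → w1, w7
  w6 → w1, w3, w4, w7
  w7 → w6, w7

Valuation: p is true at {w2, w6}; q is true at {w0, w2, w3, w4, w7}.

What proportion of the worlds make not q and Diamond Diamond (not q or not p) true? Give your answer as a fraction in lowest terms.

w0: not q is F, Diamond Diamond (not q or not p) is T. ✗
w1: not q is T, Diamond Diamond (not q or not p) is T. ✓
w2: not q is F, Diamond Diamond (not q or not p) is T. ✗
w3: not q is F, Diamond Diamond (not q or not p) is T. ✗
w4: not q is F, Diamond Diamond (not q or not p) is T. ✗
w5: not q is T, Diamond Diamond (not q or not p) is T. ✓
w6: not q is T, Diamond Diamond (not q or not p) is T. ✓
w7: not q is F, Diamond Diamond (not q or not p) is T. ✗
That's 3 of 8 worlds, so 3/8.

3/8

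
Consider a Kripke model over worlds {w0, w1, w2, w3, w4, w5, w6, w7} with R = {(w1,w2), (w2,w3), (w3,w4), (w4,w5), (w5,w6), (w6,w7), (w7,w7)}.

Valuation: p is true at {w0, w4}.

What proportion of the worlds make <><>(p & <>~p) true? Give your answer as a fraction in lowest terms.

1/8

w0: no successors, so <><>(p & <>~p) fails. ✗
w1: successors {w2}; <>(p & <>~p) there: w2:F. ✗
w2: successors {w3}; <>(p & <>~p) there: w3:T. ✓
w3: successors {w4}; <>(p & <>~p) there: w4:F. ✗
w4: successors {w5}; <>(p & <>~p) there: w5:F. ✗
w5: successors {w6}; <>(p & <>~p) there: w6:F. ✗
w6: successors {w7}; <>(p & <>~p) there: w7:F. ✗
w7: successors {w7}; <>(p & <>~p) there: w7:F. ✗
That's 1 of 8 worlds, so 1/8.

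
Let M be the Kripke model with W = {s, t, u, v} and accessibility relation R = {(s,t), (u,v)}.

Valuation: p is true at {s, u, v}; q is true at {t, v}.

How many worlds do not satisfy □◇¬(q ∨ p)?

s: successors {t}; ◇¬(q ∨ p) there: t:F. ✗
t: no successors, so □◇¬(q ∨ p) holds vacuously. ✓
u: successors {v}; ◇¬(q ∨ p) there: v:F. ✗
v: no successors, so □◇¬(q ∨ p) holds vacuously. ✓
Satisfying worlds: {t, v}.
So □◇¬(q ∨ p) fails at the other 2 worlds.

2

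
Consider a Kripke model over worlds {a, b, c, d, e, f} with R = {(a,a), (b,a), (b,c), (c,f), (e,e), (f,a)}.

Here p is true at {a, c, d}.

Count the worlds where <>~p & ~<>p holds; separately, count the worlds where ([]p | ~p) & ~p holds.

For <>~p & ~<>p:
a: <>~p is F, ~<>p is F. ✗
b: <>~p is F, ~<>p is F. ✗
c: <>~p is T, ~<>p is T. ✓
d: <>~p is F, ~<>p is T. ✗
e: <>~p is T, ~<>p is T. ✓
f: <>~p is F, ~<>p is F. ✗
— 2 worlds.
For ([]p | ~p) & ~p:
a: []p | ~p is T, ~p is F. ✗
b: []p | ~p is T, ~p is T. ✓
c: []p | ~p is F, ~p is F. ✗
d: []p | ~p is T, ~p is F. ✗
e: []p | ~p is T, ~p is T. ✓
f: []p | ~p is T, ~p is T. ✓
— 3 worlds.

2 and 3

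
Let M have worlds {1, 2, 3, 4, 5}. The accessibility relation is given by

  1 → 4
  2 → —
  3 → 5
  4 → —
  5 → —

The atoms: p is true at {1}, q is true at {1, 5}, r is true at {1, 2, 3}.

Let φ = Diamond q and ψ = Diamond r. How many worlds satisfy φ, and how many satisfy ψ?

For Diamond q:
1: successors {4}; q there: 4:F. ✗
2: no successors, so Diamond q fails. ✗
3: successors {5}; q there: 5:T. ✓
4: no successors, so Diamond q fails. ✗
5: no successors, so Diamond q fails. ✗
— 1 world.
For Diamond r:
1: successors {4}; r there: 4:F. ✗
2: no successors, so Diamond r fails. ✗
3: successors {5}; r there: 5:F. ✗
4: no successors, so Diamond r fails. ✗
5: no successors, so Diamond r fails. ✗
— 0 worlds.

1 and 0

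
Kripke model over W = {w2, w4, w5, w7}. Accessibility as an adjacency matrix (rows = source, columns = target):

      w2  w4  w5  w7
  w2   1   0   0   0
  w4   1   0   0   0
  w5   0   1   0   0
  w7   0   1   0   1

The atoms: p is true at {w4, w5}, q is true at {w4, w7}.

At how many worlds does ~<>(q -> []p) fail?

w2: <>(q -> []p) is T. ✗
w4: <>(q -> []p) is T. ✗
w5: <>(q -> []p) is F. ✓
w7: <>(q -> []p) is F. ✓
Satisfying worlds: {w5, w7}.
So ~<>(q -> []p) fails at the other 2 worlds.

2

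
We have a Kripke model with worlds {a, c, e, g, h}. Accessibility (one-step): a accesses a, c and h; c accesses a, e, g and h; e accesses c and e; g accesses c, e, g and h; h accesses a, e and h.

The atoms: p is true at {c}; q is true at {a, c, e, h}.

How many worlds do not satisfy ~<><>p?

5

a: <><>p is T. ✗
c: <><>p is T. ✗
e: <><>p is T. ✗
g: <><>p is T. ✗
h: <><>p is T. ✗
Satisfying worlds: ∅.
So ~<><>p fails at the other 5 worlds.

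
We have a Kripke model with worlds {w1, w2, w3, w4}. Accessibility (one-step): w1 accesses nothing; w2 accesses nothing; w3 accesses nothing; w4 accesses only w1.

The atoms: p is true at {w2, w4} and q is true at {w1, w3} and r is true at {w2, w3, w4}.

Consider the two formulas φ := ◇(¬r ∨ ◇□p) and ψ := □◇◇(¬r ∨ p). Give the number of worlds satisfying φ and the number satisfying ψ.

1 and 3

For ◇(¬r ∨ ◇□p):
w1: no successors, so ◇(¬r ∨ ◇□p) fails. ✗
w2: no successors, so ◇(¬r ∨ ◇□p) fails. ✗
w3: no successors, so ◇(¬r ∨ ◇□p) fails. ✗
w4: successors {w1}; ¬r ∨ ◇□p there: w1:T. ✓
— 1 world.
For □◇◇(¬r ∨ p):
w1: no successors, so □◇◇(¬r ∨ p) holds vacuously. ✓
w2: no successors, so □◇◇(¬r ∨ p) holds vacuously. ✓
w3: no successors, so □◇◇(¬r ∨ p) holds vacuously. ✓
w4: successors {w1}; ◇◇(¬r ∨ p) there: w1:F. ✗
— 3 worlds.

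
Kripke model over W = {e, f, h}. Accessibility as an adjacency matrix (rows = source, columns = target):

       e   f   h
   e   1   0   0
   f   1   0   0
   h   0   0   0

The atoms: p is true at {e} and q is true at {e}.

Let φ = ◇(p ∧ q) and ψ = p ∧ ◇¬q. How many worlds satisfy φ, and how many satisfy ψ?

For ◇(p ∧ q):
e: successors {e}; p ∧ q there: e:T. ✓
f: successors {e}; p ∧ q there: e:T. ✓
h: no successors, so ◇(p ∧ q) fails. ✗
— 2 worlds.
For p ∧ ◇¬q:
e: p is T, ◇¬q is F. ✗
f: p is F, ◇¬q is F. ✗
h: p is F, ◇¬q is F. ✗
— 0 worlds.

2 and 0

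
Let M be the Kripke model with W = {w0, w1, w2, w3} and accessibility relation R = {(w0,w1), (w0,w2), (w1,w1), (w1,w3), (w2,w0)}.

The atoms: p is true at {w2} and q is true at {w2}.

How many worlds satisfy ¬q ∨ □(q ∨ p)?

3

w0: ¬q is T, □(q ∨ p) is F. ✓
w1: ¬q is T, □(q ∨ p) is F. ✓
w2: ¬q is F, □(q ∨ p) is F. ✗
w3: ¬q is T, □(q ∨ p) is T. ✓
Satisfying worlds: {w0, w1, w3}.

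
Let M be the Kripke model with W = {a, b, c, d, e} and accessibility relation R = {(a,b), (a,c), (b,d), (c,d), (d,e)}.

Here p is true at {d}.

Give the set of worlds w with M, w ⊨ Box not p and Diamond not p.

{a, d}

a: Box not p is T, Diamond not p is T. ✓
b: Box not p is F, Diamond not p is F. ✗
c: Box not p is F, Diamond not p is F. ✗
d: Box not p is T, Diamond not p is T. ✓
e: Box not p is T, Diamond not p is F. ✗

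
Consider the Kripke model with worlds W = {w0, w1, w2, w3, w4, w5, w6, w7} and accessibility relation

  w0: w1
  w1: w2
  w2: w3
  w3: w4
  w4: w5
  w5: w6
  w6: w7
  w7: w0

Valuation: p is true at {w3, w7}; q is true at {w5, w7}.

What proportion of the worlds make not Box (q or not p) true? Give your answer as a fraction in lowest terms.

1/8

w0: Box (q or not p) is T. ✗
w1: Box (q or not p) is T. ✗
w2: Box (q or not p) is F. ✓
w3: Box (q or not p) is T. ✗
w4: Box (q or not p) is T. ✗
w5: Box (q or not p) is T. ✗
w6: Box (q or not p) is T. ✗
w7: Box (q or not p) is T. ✗
That's 1 of 8 worlds, so 1/8.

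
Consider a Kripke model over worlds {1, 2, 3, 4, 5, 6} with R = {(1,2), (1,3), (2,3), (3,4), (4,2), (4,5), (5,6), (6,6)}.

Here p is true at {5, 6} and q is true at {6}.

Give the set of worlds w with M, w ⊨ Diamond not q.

1: successors {2, 3}; not q there: 2:T, 3:T. ✓
2: successors {3}; not q there: 3:T. ✓
3: successors {4}; not q there: 4:T. ✓
4: successors {2, 5}; not q there: 2:T, 5:T. ✓
5: successors {6}; not q there: 6:F. ✗
6: successors {6}; not q there: 6:F. ✗

{1, 2, 3, 4}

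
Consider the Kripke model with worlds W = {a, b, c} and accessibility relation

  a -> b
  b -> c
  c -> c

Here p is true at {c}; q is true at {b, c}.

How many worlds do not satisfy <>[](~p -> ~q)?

0

a: successors {b}; [](~p -> ~q) there: b:T. ✓
b: successors {c}; [](~p -> ~q) there: c:T. ✓
c: successors {c}; [](~p -> ~q) there: c:T. ✓
Satisfying worlds: {a, b, c}.
So <>[](~p -> ~q) fails at the other 0 worlds.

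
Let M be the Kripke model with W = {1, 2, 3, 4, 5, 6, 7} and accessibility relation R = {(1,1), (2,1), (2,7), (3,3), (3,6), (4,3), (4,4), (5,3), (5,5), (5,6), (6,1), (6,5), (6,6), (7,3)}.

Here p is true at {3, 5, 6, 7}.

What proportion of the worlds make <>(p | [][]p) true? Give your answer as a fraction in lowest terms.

6/7

1: successors {1}; p | [][]p there: 1:F. ✗
2: successors {1, 7}; p | [][]p there: 1:F, 7:T. ✓
3: successors {3, 6}; p | [][]p there: 3:T, 6:T. ✓
4: successors {3, 4}; p | [][]p there: 3:T, 4:F. ✓
5: successors {3, 5, 6}; p | [][]p there: 3:T, 5:T, 6:T. ✓
6: successors {1, 5, 6}; p | [][]p there: 1:F, 5:T, 6:T. ✓
7: successors {3}; p | [][]p there: 3:T. ✓
That's 6 of 7 worlds, so 6/7.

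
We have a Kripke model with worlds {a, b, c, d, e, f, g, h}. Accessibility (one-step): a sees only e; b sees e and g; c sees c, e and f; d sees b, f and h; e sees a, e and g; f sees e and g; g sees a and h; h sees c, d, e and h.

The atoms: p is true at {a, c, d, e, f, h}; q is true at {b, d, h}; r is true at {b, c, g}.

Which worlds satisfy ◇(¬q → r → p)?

a: successors {e}; ¬q → r → p there: e:T. ✓
b: successors {e, g}; ¬q → r → p there: e:T, g:F. ✓
c: successors {c, e, f}; ¬q → r → p there: c:T, e:T, f:T. ✓
d: successors {b, f, h}; ¬q → r → p there: b:T, f:T, h:T. ✓
e: successors {a, e, g}; ¬q → r → p there: a:T, e:T, g:F. ✓
f: successors {e, g}; ¬q → r → p there: e:T, g:F. ✓
g: successors {a, h}; ¬q → r → p there: a:T, h:T. ✓
h: successors {c, d, e, h}; ¬q → r → p there: c:T, d:T, e:T, h:T. ✓

{a, b, c, d, e, f, g, h}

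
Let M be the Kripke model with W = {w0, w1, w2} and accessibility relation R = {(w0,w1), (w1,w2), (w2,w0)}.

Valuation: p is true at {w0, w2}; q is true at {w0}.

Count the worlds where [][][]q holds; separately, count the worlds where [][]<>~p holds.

For [][][]q:
w0: successors {w1}; [][]q there: w1:T. ✓
w1: successors {w2}; [][]q there: w2:F. ✗
w2: successors {w0}; [][]q there: w0:F. ✗
— 1 world.
For [][]<>~p:
w0: successors {w1}; []<>~p there: w1:F. ✗
w1: successors {w2}; []<>~p there: w2:T. ✓
w2: successors {w0}; []<>~p there: w0:F. ✗
— 1 world.

1 and 1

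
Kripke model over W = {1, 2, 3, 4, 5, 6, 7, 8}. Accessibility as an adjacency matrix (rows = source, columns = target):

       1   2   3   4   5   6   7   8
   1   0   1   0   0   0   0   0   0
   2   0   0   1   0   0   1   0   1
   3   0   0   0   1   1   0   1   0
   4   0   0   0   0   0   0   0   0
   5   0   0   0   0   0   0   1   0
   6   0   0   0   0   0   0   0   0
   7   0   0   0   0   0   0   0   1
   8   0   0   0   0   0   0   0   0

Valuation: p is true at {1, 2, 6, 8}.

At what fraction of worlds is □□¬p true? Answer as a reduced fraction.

1: successors {2}; □¬p there: 2:F. ✗
2: successors {3, 6, 8}; □¬p there: 3:T, 6:T, 8:T. ✓
3: successors {4, 5, 7}; □¬p there: 4:T, 5:T, 7:F. ✗
4: no successors, so □□¬p holds vacuously. ✓
5: successors {7}; □¬p there: 7:F. ✗
6: no successors, so □□¬p holds vacuously. ✓
7: successors {8}; □¬p there: 8:T. ✓
8: no successors, so □□¬p holds vacuously. ✓
That's 5 of 8 worlds, so 5/8.

5/8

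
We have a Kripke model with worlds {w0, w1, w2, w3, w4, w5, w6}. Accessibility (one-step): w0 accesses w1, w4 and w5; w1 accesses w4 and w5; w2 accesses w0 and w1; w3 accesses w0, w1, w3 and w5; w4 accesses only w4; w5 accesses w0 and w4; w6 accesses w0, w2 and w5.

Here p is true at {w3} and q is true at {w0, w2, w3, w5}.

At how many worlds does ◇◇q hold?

w0: successors {w1, w4, w5}; ◇q there: w1:T, w4:F, w5:T. ✓
w1: successors {w4, w5}; ◇q there: w4:F, w5:T. ✓
w2: successors {w0, w1}; ◇q there: w0:T, w1:T. ✓
w3: successors {w0, w1, w3, w5}; ◇q there: w0:T, w1:T, w3:T, w5:T. ✓
w4: successors {w4}; ◇q there: w4:F. ✗
w5: successors {w0, w4}; ◇q there: w0:T, w4:F. ✓
w6: successors {w0, w2, w5}; ◇q there: w0:T, w2:T, w5:T. ✓
Satisfying worlds: {w0, w1, w2, w3, w5, w6}.

6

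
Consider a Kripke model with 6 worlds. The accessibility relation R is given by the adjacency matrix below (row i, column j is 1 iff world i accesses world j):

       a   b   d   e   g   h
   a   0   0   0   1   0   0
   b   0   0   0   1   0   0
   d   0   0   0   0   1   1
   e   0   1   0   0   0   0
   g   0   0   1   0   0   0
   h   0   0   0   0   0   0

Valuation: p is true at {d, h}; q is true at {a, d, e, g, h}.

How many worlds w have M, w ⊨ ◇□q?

a: successors {e}; □q there: e:F. ✗
b: successors {e}; □q there: e:F. ✗
d: successors {g, h}; □q there: g:T, h:T. ✓
e: successors {b}; □q there: b:T. ✓
g: successors {d}; □q there: d:T. ✓
h: no successors, so ◇□q fails. ✗
Satisfying worlds: {d, e, g}.

3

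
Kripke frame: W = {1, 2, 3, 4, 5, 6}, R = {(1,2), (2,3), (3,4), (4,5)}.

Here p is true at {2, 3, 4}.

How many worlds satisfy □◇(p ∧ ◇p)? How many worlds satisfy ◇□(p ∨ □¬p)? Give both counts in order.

For □◇(p ∧ ◇p):
1: successors {2}; ◇(p ∧ ◇p) there: 2:T. ✓
2: successors {3}; ◇(p ∧ ◇p) there: 3:F. ✗
3: successors {4}; ◇(p ∧ ◇p) there: 4:F. ✗
4: successors {5}; ◇(p ∧ ◇p) there: 5:F. ✗
5: no successors, so □◇(p ∧ ◇p) holds vacuously. ✓
6: no successors, so □◇(p ∧ ◇p) holds vacuously. ✓
— 3 worlds.
For ◇□(p ∨ □¬p):
1: successors {2}; □(p ∨ □¬p) there: 2:T. ✓
2: successors {3}; □(p ∨ □¬p) there: 3:T. ✓
3: successors {4}; □(p ∨ □¬p) there: 4:T. ✓
4: successors {5}; □(p ∨ □¬p) there: 5:T. ✓
5: no successors, so ◇□(p ∨ □¬p) fails. ✗
6: no successors, so ◇□(p ∨ □¬p) fails. ✗
— 4 worlds.

3 and 4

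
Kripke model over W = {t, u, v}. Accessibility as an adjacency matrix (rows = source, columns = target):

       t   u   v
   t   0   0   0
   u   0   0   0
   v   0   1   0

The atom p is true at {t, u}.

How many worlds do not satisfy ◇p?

2

t: no successors, so ◇p fails. ✗
u: no successors, so ◇p fails. ✗
v: successors {u}; p there: u:T. ✓
Satisfying worlds: {v}.
So ◇p fails at the other 2 worlds.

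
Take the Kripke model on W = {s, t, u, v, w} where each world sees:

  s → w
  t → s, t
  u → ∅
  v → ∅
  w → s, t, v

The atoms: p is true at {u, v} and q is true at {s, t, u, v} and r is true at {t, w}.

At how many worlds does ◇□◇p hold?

2

s: successors {w}; □◇p there: w:F. ✗
t: successors {s, t}; □◇p there: s:T, t:F. ✓
u: no successors, so ◇□◇p fails. ✗
v: no successors, so ◇□◇p fails. ✗
w: successors {s, t, v}; □◇p there: s:T, t:F, v:T. ✓
Satisfying worlds: {t, w}.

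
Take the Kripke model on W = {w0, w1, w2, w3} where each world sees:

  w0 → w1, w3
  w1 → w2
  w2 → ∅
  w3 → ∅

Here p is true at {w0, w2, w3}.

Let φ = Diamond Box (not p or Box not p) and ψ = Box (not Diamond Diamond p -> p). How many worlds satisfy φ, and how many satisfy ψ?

2 and 3

For Diamond Box (not p or Box not p):
w0: successors {w1, w3}; Box (not p or Box not p) there: w1:T, w3:T. ✓
w1: successors {w2}; Box (not p or Box not p) there: w2:T. ✓
w2: no successors, so Diamond Box (not p or Box not p) fails. ✗
w3: no successors, so Diamond Box (not p or Box not p) fails. ✗
— 2 worlds.
For Box (not Diamond Diamond p -> p):
w0: successors {w1, w3}; not Diamond Diamond p -> p there: w1:F, w3:T. ✗
w1: successors {w2}; not Diamond Diamond p -> p there: w2:T. ✓
w2: no successors, so Box (not Diamond Diamond p -> p) holds vacuously. ✓
w3: no successors, so Box (not Diamond Diamond p -> p) holds vacuously. ✓
— 3 worlds.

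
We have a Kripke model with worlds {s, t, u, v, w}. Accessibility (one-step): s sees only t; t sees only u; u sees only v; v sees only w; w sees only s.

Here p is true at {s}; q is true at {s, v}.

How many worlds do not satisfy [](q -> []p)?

2

s: successors {t}; q -> []p there: t:T. ✓
t: successors {u}; q -> []p there: u:T. ✓
u: successors {v}; q -> []p there: v:F. ✗
v: successors {w}; q -> []p there: w:T. ✓
w: successors {s}; q -> []p there: s:F. ✗
Satisfying worlds: {s, t, v}.
So [](q -> []p) fails at the other 2 worlds.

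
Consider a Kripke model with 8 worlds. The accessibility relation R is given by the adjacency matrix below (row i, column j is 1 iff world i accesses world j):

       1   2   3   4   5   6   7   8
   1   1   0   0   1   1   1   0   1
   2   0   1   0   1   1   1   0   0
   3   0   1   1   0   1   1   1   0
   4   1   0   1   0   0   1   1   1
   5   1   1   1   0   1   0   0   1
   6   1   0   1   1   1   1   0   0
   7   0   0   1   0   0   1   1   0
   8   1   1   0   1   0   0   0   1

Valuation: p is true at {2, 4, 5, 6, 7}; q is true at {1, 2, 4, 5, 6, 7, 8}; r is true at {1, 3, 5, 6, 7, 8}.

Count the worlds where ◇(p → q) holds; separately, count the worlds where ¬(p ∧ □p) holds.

For ◇(p → q):
1: successors {1, 4, 5, 6, 8}; p → q there: 1:T, 4:T, 5:T, 6:T, 8:T. ✓
2: successors {2, 4, 5, 6}; p → q there: 2:T, 4:T, 5:T, 6:T. ✓
3: successors {2, 3, 5, 6, 7}; p → q there: 2:T, 3:T, 5:T, 6:T, 7:T. ✓
4: successors {1, 3, 6, 7, 8}; p → q there: 1:T, 3:T, 6:T, 7:T, 8:T. ✓
5: successors {1, 2, 3, 5, 8}; p → q there: 1:T, 2:T, 3:T, 5:T, 8:T. ✓
6: successors {1, 3, 4, 5, 6}; p → q there: 1:T, 3:T, 4:T, 5:T, 6:T. ✓
7: successors {3, 6, 7}; p → q there: 3:T, 6:T, 7:T. ✓
8: successors {1, 2, 4, 8}; p → q there: 1:T, 2:T, 4:T, 8:T. ✓
— 8 worlds.
For ¬(p ∧ □p):
1: p ∧ □p is F. ✓
2: p ∧ □p is T. ✗
3: p ∧ □p is F. ✓
4: p ∧ □p is F. ✓
5: p ∧ □p is F. ✓
6: p ∧ □p is F. ✓
7: p ∧ □p is F. ✓
8: p ∧ □p is F. ✓
— 7 worlds.

8 and 7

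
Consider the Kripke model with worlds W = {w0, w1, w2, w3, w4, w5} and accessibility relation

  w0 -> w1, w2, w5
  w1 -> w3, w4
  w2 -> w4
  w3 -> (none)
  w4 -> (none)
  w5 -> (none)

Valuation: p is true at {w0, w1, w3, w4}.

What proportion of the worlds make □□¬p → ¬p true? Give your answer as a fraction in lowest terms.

1/2

w0: □□¬p is F, ¬p is F. ✓
w1: □□¬p is T, ¬p is F. ✗
w2: □□¬p is T, ¬p is T. ✓
w3: □□¬p is T, ¬p is F. ✗
w4: □□¬p is T, ¬p is F. ✗
w5: □□¬p is T, ¬p is T. ✓
That's 3 of 6 worlds, so 3/6 = 1/2.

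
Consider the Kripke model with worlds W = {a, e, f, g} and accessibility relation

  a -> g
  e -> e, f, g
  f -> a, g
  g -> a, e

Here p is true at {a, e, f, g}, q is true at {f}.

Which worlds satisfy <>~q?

a: successors {g}; ~q there: g:T. ✓
e: successors {e, f, g}; ~q there: e:T, f:F, g:T. ✓
f: successors {a, g}; ~q there: a:T, g:T. ✓
g: successors {a, e}; ~q there: a:T, e:T. ✓

{a, e, f, g}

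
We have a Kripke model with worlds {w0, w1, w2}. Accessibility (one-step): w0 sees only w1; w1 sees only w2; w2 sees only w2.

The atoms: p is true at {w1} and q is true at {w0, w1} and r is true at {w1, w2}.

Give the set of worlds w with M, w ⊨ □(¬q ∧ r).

{w1, w2}

w0: successors {w1}; ¬q ∧ r there: w1:F. ✗
w1: successors {w2}; ¬q ∧ r there: w2:T. ✓
w2: successors {w2}; ¬q ∧ r there: w2:T. ✓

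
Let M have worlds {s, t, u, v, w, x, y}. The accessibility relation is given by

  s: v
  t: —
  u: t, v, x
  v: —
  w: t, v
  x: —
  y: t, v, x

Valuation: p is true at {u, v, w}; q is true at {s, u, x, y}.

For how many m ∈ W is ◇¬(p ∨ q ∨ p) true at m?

3

s: successors {v}; ¬(p ∨ q ∨ p) there: v:F. ✗
t: no successors, so ◇¬(p ∨ q ∨ p) fails. ✗
u: successors {t, v, x}; ¬(p ∨ q ∨ p) there: t:T, v:F, x:F. ✓
v: no successors, so ◇¬(p ∨ q ∨ p) fails. ✗
w: successors {t, v}; ¬(p ∨ q ∨ p) there: t:T, v:F. ✓
x: no successors, so ◇¬(p ∨ q ∨ p) fails. ✗
y: successors {t, v, x}; ¬(p ∨ q ∨ p) there: t:T, v:F, x:F. ✓
Satisfying worlds: {u, w, y}.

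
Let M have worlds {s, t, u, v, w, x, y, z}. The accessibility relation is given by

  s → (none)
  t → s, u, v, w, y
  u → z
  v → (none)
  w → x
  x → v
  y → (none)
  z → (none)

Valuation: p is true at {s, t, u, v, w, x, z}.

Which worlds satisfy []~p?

{s, v, y, z}

s: no successors, so []~p holds vacuously. ✓
t: successors {s, u, v, w, y}; ~p there: s:F, u:F, v:F, w:F, y:T. ✗
u: successors {z}; ~p there: z:F. ✗
v: no successors, so []~p holds vacuously. ✓
w: successors {x}; ~p there: x:F. ✗
x: successors {v}; ~p there: v:F. ✗
y: no successors, so []~p holds vacuously. ✓
z: no successors, so []~p holds vacuously. ✓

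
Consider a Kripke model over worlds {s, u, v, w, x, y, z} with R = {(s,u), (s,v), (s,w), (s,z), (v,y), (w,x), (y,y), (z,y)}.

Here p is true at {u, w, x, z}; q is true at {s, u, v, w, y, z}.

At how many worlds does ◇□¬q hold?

2

s: successors {u, v, w, z}; □¬q there: u:T, v:F, w:T, z:F. ✓
u: no successors, so ◇□¬q fails. ✗
v: successors {y}; □¬q there: y:F. ✗
w: successors {x}; □¬q there: x:T. ✓
x: no successors, so ◇□¬q fails. ✗
y: successors {y}; □¬q there: y:F. ✗
z: successors {y}; □¬q there: y:F. ✗
Satisfying worlds: {s, w}.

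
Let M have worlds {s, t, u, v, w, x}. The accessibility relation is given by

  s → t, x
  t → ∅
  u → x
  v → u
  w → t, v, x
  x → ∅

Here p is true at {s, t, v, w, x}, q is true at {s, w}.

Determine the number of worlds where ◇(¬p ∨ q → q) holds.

3

s: successors {t, x}; ¬p ∨ q → q there: t:T, x:T. ✓
t: no successors, so ◇(¬p ∨ q → q) fails. ✗
u: successors {x}; ¬p ∨ q → q there: x:T. ✓
v: successors {u}; ¬p ∨ q → q there: u:F. ✗
w: successors {t, v, x}; ¬p ∨ q → q there: t:T, v:T, x:T. ✓
x: no successors, so ◇(¬p ∨ q → q) fails. ✗
Satisfying worlds: {s, u, w}.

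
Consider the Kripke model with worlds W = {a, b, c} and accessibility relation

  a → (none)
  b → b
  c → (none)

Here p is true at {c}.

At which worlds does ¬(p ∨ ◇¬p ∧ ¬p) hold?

a: p ∨ ◇¬p ∧ ¬p is F. ✓
b: p ∨ ◇¬p ∧ ¬p is T. ✗
c: p ∨ ◇¬p ∧ ¬p is T. ✗

{a}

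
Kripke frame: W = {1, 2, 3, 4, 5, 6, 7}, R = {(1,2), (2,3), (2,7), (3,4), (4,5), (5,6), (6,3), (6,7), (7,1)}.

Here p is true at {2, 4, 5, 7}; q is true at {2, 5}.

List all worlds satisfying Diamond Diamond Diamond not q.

1: successors {2}; Diamond Diamond not q there: 2:T. ✓
2: successors {3, 7}; Diamond Diamond not q there: 3:F, 7:F. ✗
3: successors {4}; Diamond Diamond not q there: 4:T. ✓
4: successors {5}; Diamond Diamond not q there: 5:T. ✓
5: successors {6}; Diamond Diamond not q there: 6:T. ✓
6: successors {3, 7}; Diamond Diamond not q there: 3:F, 7:F. ✗
7: successors {1}; Diamond Diamond not q there: 1:T. ✓

{1, 3, 4, 5, 7}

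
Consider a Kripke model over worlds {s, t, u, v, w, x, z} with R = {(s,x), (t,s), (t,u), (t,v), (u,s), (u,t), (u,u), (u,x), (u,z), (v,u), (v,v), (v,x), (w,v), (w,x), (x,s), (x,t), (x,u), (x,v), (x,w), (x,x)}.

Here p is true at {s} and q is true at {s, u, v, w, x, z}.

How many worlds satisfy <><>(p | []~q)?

s: successors {x}; <>(p | []~q) there: x:T. ✓
t: successors {s, u, v}; <>(p | []~q) there: s:F, u:T, v:F. ✓
u: successors {s, t, u, x, z}; <>(p | []~q) there: s:F, t:T, u:T, x:T, z:F. ✓
v: successors {u, v, x}; <>(p | []~q) there: u:T, v:F, x:T. ✓
w: successors {v, x}; <>(p | []~q) there: v:F, x:T. ✓
x: successors {s, t, u, v, w, x}; <>(p | []~q) there: s:F, t:T, u:T, v:F, w:F, x:T. ✓
z: no successors, so <><>(p | []~q) fails. ✗
Satisfying worlds: {s, t, u, v, w, x}.

6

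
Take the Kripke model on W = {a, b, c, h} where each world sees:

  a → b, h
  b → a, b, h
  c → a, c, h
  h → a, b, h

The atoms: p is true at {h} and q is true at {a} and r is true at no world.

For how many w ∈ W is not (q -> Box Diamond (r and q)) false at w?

a: q -> Box Diamond (r and q) is F. ✓
b: q -> Box Diamond (r and q) is T. ✗
c: q -> Box Diamond (r and q) is T. ✗
h: q -> Box Diamond (r and q) is T. ✗
Satisfying worlds: {a}.
So not (q -> Box Diamond (r and q)) fails at the other 3 worlds.

3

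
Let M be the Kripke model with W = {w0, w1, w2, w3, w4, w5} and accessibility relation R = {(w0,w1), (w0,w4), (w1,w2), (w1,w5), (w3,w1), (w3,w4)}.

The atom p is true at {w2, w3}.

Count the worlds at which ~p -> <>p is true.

w0: ~p is T, <>p is F. ✗
w1: ~p is T, <>p is T. ✓
w2: ~p is F, <>p is F. ✓
w3: ~p is F, <>p is F. ✓
w4: ~p is T, <>p is F. ✗
w5: ~p is T, <>p is F. ✗
Satisfying worlds: {w1, w2, w3}.

3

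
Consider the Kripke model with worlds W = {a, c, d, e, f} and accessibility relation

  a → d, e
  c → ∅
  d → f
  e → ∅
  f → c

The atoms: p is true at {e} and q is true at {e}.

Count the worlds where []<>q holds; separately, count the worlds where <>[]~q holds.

2 and 3

For []<>q:
a: successors {d, e}; <>q there: d:F, e:F. ✗
c: no successors, so []<>q holds vacuously. ✓
d: successors {f}; <>q there: f:F. ✗
e: no successors, so []<>q holds vacuously. ✓
f: successors {c}; <>q there: c:F. ✗
— 2 worlds.
For <>[]~q:
a: successors {d, e}; []~q there: d:T, e:T. ✓
c: no successors, so <>[]~q fails. ✗
d: successors {f}; []~q there: f:T. ✓
e: no successors, so <>[]~q fails. ✗
f: successors {c}; []~q there: c:T. ✓
— 3 worlds.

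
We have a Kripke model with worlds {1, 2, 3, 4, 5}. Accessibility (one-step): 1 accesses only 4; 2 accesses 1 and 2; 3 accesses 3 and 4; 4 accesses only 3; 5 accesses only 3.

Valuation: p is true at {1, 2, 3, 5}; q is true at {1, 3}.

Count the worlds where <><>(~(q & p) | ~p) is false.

1

1: successors {4}; <>(~(q & p) | ~p) there: 4:F. ✗
2: successors {1, 2}; <>(~(q & p) | ~p) there: 1:T, 2:T. ✓
3: successors {3, 4}; <>(~(q & p) | ~p) there: 3:T, 4:F. ✓
4: successors {3}; <>(~(q & p) | ~p) there: 3:T. ✓
5: successors {3}; <>(~(q & p) | ~p) there: 3:T. ✓
Satisfying worlds: {2, 3, 4, 5}.
So <><>(~(q & p) | ~p) fails at the other 1 world.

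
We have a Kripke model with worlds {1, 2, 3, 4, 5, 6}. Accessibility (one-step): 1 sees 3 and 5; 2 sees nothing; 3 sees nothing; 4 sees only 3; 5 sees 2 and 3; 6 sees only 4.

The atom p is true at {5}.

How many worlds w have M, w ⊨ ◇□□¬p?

4

1: successors {3, 5}; □□¬p there: 3:T, 5:T. ✓
2: no successors, so ◇□□¬p fails. ✗
3: no successors, so ◇□□¬p fails. ✗
4: successors {3}; □□¬p there: 3:T. ✓
5: successors {2, 3}; □□¬p there: 2:T, 3:T. ✓
6: successors {4}; □□¬p there: 4:T. ✓
Satisfying worlds: {1, 4, 5, 6}.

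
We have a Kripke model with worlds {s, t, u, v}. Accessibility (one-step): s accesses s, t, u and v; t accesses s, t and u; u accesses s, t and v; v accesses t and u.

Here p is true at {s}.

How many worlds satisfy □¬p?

s: successors {s, t, u, v}; ¬p there: s:F, t:T, u:T, v:T. ✗
t: successors {s, t, u}; ¬p there: s:F, t:T, u:T. ✗
u: successors {s, t, v}; ¬p there: s:F, t:T, v:T. ✗
v: successors {t, u}; ¬p there: t:T, u:T. ✓
Satisfying worlds: {v}.

1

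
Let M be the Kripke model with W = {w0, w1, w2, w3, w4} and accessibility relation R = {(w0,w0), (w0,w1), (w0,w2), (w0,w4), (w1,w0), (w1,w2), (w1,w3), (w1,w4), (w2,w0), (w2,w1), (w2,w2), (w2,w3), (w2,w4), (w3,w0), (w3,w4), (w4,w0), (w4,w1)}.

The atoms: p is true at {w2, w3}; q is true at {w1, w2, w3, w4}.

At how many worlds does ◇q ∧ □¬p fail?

w0: ◇q is T, □¬p is F. ✗
w1: ◇q is T, □¬p is F. ✗
w2: ◇q is T, □¬p is F. ✗
w3: ◇q is T, □¬p is T. ✓
w4: ◇q is T, □¬p is T. ✓
Satisfying worlds: {w3, w4}.
So ◇q ∧ □¬p fails at the other 3 worlds.

3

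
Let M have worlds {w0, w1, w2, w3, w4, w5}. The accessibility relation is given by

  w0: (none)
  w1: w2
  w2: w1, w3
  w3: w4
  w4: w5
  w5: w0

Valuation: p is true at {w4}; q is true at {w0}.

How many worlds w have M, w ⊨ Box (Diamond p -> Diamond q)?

5

w0: no successors, so Box (Diamond p -> Diamond q) holds vacuously. ✓
w1: successors {w2}; Diamond p -> Diamond q there: w2:T. ✓
w2: successors {w1, w3}; Diamond p -> Diamond q there: w1:T, w3:F. ✗
w3: successors {w4}; Diamond p -> Diamond q there: w4:T. ✓
w4: successors {w5}; Diamond p -> Diamond q there: w5:T. ✓
w5: successors {w0}; Diamond p -> Diamond q there: w0:T. ✓
Satisfying worlds: {w0, w1, w3, w4, w5}.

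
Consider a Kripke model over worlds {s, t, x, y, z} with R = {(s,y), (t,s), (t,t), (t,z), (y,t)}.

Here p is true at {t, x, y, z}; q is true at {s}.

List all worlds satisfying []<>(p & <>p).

s: successors {y}; <>(p & <>p) there: y:T. ✓
t: successors {s, t, z}; <>(p & <>p) there: s:T, t:T, z:F. ✗
x: no successors, so []<>(p & <>p) holds vacuously. ✓
y: successors {t}; <>(p & <>p) there: t:T. ✓
z: no successors, so []<>(p & <>p) holds vacuously. ✓

{s, x, y, z}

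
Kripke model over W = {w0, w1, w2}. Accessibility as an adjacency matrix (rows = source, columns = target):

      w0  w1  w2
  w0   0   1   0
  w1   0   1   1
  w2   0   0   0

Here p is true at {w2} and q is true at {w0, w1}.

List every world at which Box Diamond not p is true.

w0: successors {w1}; Diamond not p there: w1:T. ✓
w1: successors {w1, w2}; Diamond not p there: w1:T, w2:F. ✗
w2: no successors, so Box Diamond not p holds vacuously. ✓

{w0, w2}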